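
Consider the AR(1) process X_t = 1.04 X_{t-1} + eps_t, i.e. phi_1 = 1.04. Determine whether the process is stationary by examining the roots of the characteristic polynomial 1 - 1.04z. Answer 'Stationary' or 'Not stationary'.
\text{Not stationary}

The AR(p) characteristic polynomial is P(z) = 1 - 1.04z.
Stationarity requires all roots to lie outside the unit circle, i.e. |z| > 1 for every root.
This is linear in z: 1 + (-1.04) z = 0  =>  z = -1/(-1.04) = 0.961538,  |z| = 0.961538.
Moduli of all roots: 0.9615.
All moduli strictly greater than 1? No.
Verdict: Not stationary.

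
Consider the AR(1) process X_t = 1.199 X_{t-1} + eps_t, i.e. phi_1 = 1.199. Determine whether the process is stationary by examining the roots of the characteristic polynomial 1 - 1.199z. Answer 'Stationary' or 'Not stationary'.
\text{Not stationary}

The AR(p) characteristic polynomial is P(z) = 1 - 1.199z.
Stationarity requires all roots to lie outside the unit circle, i.e. |z| > 1 for every root.
This is linear in z: 1 + (-1.199) z = 0  =>  z = -1/(-1.199) = 0.834028,  |z| = 0.834028.
Moduli of all roots: 0.8340.
All moduli strictly greater than 1? No.
Verdict: Not stationary.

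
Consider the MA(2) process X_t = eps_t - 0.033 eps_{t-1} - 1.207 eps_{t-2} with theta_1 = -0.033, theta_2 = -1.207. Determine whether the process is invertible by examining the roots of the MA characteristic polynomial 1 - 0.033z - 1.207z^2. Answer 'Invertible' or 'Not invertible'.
\text{Not invertible}

The MA(q) characteristic polynomial is P(z) = 1 - 0.033z - 1.207z^2.
Invertibility requires all roots to lie outside the unit circle, i.e. |z| > 1 for every root.
Set 1 + (-0.033) z + (-1.207) z^2 = 0, i.e. a z^2 + b z + c = 0 with a = -1.207, b = -0.033, c = 1.
Discriminant D = b^2 - 4ac = (-0.033)^2 - 4*(-1.207)*1 = 0.001089 - (-4.828) = 4.829089.
D >= 0, so the roots are real: z = (-b +/- sqrt(D)) / (2a) = (0.033 +/- 2.197519) / (-2.414).
  z_1 = (0.033 + 2.197519) / (-2.414) = -0.924,   |z_1| = 0.924.
  z_2 = (0.033 - 2.197519) / (-2.414) = 0.8967,   |z_2| = 0.8967.
Moduli of all roots: 0.9240, 0.8967.
All moduli strictly greater than 1? No.
Verdict: Not invertible.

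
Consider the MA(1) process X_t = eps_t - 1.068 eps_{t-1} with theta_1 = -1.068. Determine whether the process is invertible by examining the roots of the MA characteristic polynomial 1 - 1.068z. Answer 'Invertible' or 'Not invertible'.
\text{Not invertible}

The MA(q) characteristic polynomial is P(z) = 1 - 1.068z.
Invertibility requires all roots to lie outside the unit circle, i.e. |z| > 1 for every root.
This is linear in z: 1 + (-1.068) z = 0  =>  z = -1/(-1.068) = 0.93633,  |z| = 0.93633.
Moduli of all roots: 0.9363.
All moduli strictly greater than 1? No.
Verdict: Not invertible.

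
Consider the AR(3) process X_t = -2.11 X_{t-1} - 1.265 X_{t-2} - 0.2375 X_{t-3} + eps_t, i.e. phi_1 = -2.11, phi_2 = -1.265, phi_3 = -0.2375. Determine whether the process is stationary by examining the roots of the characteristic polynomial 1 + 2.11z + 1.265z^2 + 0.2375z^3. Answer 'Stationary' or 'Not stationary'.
\text{Not stationary}

The AR(p) characteristic polynomial is P(z) = 1 + 2.11z + 1.265z^2 + 0.2375z^3.
Stationarity requires all roots to lie outside the unit circle, i.e. |z| > 1 for every root.
Degree 3: look for a simple real root z0 first, then factor out (1 - z/z0) and solve the remaining quadratic.
Testing z0 = -0.8: P(-0.8) = 1 + (2.11)(-0.8) + (1.265)(-0.8)^2 + (0.2375)(-0.8)^3
  = 1 + (-1.688) + (0.8096) + (-0.1216) = 0.  So z_0 = -0.8 is a root, |z_0| = 0.8.
Divide out the factor (1 + 1.25 z) = (1 - z/z0) (since 1/z0 = -1.25):
  P(z) = (1 + 1.25 z)(1 + (0.86) z + (0.19) z^2)
  [check: z-coef 0.86 - (-1.25) = 2.11; z^2-coef 0.19 - (-1.25)(0.86) = 1.265; z^3-coef -(-1.25)(0.19) = 0.2375.]
Remaining roots from the quadratic factor 1 + (0.86) z + (0.19) z^2:
  Set 1 + (0.86) z + (0.19) z^2 = 0, i.e. a z^2 + b z + c = 0 with a = 0.19, b = 0.86, c = 1.
  Discriminant D = b^2 - 4ac = (0.86)^2 - 4*(0.19)*1 = 0.7396 - (0.76) = -0.0204.
  D < 0, so the roots are the complex-conjugate pair z = (-b +/- i sqrt(-D)) / (2a) = -2.2632 +/- 0.3759i.
  For a conjugate pair |z|^2 = z * conj(z) = (product of roots) = c/a = 1/(0.19) = 5.263158, so |z| = sqrt(5.263158) = 2.2942 for both roots.
Moduli of all roots: 0.8000, 2.2942, 2.2942.
All moduli strictly greater than 1? No.
Verdict: Not stationary.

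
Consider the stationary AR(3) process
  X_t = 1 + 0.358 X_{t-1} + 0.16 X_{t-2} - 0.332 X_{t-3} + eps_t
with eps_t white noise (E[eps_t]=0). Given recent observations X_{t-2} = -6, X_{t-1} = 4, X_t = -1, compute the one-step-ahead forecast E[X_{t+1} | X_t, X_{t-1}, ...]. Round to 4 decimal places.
E[X_{t+1} \mid \mathcal F_t] = 3.2740

For an AR(p) model X_t = c + sum_i phi_i X_{t-i} + eps_t, the
one-step-ahead conditional mean is
  E[X_{t+1} | X_t, ...] = c + sum_i phi_i X_{t+1-i}.
Substitute known values:
  E[X_{t+1} | ...] = 1 + (0.358) * (-1) + (0.16) * (4) + (-0.332) * (-6)
                   = 3.2740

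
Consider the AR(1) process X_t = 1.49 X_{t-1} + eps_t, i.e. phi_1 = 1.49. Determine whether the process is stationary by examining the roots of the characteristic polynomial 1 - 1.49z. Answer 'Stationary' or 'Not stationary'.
\text{Not stationary}

The AR(p) characteristic polynomial is P(z) = 1 - 1.49z.
Stationarity requires all roots to lie outside the unit circle, i.e. |z| > 1 for every root.
This is linear in z: 1 + (-1.49) z = 0  =>  z = -1/(-1.49) = 0.671141,  |z| = 0.671141.
Moduli of all roots: 0.6711.
All moduli strictly greater than 1? No.
Verdict: Not stationary.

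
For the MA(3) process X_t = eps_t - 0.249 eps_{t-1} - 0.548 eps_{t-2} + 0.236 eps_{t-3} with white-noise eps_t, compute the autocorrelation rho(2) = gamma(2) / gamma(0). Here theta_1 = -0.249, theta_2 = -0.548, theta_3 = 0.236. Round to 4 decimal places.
\rho(2) = -0.4279

For an MA(q) process with theta_0 = 1, the autocovariance is
  gamma(k) = sigma^2 * sum_{i=0..q-k} theta_i * theta_{i+k},
and rho(k) = gamma(k) / gamma(0). Sigma^2 cancels.
  numerator   = (1)*(-0.548) + (-0.249)*(0.236) = -0.606764.
  denominator = (1)^2 + (-0.249)^2 + (-0.548)^2 + (0.236)^2 = 1.418001.
  rho(2) = -0.606764 / 1.418001 = -0.4279.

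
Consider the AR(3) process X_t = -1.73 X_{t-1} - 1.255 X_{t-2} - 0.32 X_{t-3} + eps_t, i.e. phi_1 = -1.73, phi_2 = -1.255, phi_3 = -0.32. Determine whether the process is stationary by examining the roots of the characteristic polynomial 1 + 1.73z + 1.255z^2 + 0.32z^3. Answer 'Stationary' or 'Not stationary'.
\text{Stationary}

The AR(p) characteristic polynomial is P(z) = 1 + 1.73z + 1.255z^2 + 0.32z^3.
Stationarity requires all roots to lie outside the unit circle, i.e. |z| > 1 for every root.
Degree 3: look for a simple real root z0 first, then factor out (1 - z/z0) and solve the remaining quadratic.
Testing z0 = -2: P(-2) = 1 + (1.73)(-2) + (1.255)(-2)^2 + (0.32)(-2)^3
  = 1 + (-3.46) + (5.02) + (-2.56) = 0.  So z_0 = -2 is a root, |z_0| = 2.
Divide out the factor (1 + 0.5 z) = (1 - z/z0) (since 1/z0 = -0.5):
  P(z) = (1 + 0.5 z)(1 + (1.23) z + (0.64) z^2)
  [check: z-coef 1.23 - (-0.5) = 1.73; z^2-coef 0.64 - (-0.5)(1.23) = 1.255; z^3-coef -(-0.5)(0.64) = 0.32.]
Remaining roots from the quadratic factor 1 + (1.23) z + (0.64) z^2:
  Set 1 + (1.23) z + (0.64) z^2 = 0, i.e. a z^2 + b z + c = 0 with a = 0.64, b = 1.23, c = 1.
  Discriminant D = b^2 - 4ac = (1.23)^2 - 4*(0.64)*1 = 1.5129 - (2.56) = -1.0471.
  D < 0, so the roots are the complex-conjugate pair z = (-b +/- i sqrt(-D)) / (2a) = -0.9609 +/- 0.7994i.
  For a conjugate pair |z|^2 = z * conj(z) = (product of roots) = c/a = 1/(0.64) = 1.5625, so |z| = sqrt(1.5625) = 1.25 for both roots.
Moduli of all roots: 2.0000, 1.2500, 1.2500.
All moduli strictly greater than 1? Yes.
Verdict: Stationary.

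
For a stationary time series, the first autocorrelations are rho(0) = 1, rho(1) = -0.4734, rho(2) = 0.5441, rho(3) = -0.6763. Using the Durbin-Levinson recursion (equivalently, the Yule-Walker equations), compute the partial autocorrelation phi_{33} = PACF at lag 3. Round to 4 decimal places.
\phi_{33} = -0.5120

The PACF at lag k is phi_{kk}, the last component of the solution
to the Yule-Walker system G_k phi = r_k where
  (G_k)_{ij} = rho(|i - j|), (r_k)_i = rho(i), i,j = 1..k.
Equivalently, Durbin-Levinson gives phi_{kk} iteratively:
  phi_{11} = rho(1)
  phi_{kk} = [rho(k) - sum_{j=1..k-1} phi_{k-1,j} rho(k-j)]
            / [1 - sum_{j=1..k-1} phi_{k-1,j} rho(j)],
  phi_{k,j} = phi_{k-1,j} - phi_{kk} phi_{k-1,k-j},  j = 1..k-1.
Step k = 1:
  phi_11 = rho(1) = -0.4734.
Step k = 2:
  phi_22 = [rho(2) - phi_11 rho(1)] / [1 - phi_11 rho(1)] = [0.5441 - (-0.4734)(-0.4734)] / [1 - (-0.4734)(-0.4734)]
         = 0.31999244 / 0.77589244 = 0.412419.
  Update: phi_21 = phi_11 - phi_22 phi_11 = -0.4734 - (0.412419)(-0.4734) = -0.278161.
Step k = 3:
  phi_33 = [rho(3) - phi_21 rho(2) - phi_22 rho(1)] / [1 - phi_21 rho(1) - phi_22 rho(2)]
    numerator   = -0.6763 - (-0.278161)(0.5441) - (0.412419)(-0.4734) = -0.32971363
    denominator = 1 - (-0.278161)(-0.4734) - (0.412419)(0.5441) = 0.64392162
  phi_33 = -0.32971363 / 0.64392162 = -0.512.
Therefore phi_{33} = -0.5120.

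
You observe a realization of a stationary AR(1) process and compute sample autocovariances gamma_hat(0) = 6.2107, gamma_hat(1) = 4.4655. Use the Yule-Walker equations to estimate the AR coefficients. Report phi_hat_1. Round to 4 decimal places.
\hat\phi_{1} = 0.7190

The Yule-Walker equations for an AR(p) process read, in matrix form,
  Gamma_p phi = r_p,   with   (Gamma_p)_{ij} = gamma(|i - j|),
                       (r_p)_i = gamma(i),   i,j = 1..p.
Substitute the sample gammas (Toeplitz matrix and right-hand side of size 1):
  Gamma_p = [[6.2107]]
  r_p     = [4.4655]
With p = 1 this is the single equation gamma(0) phi_1 = gamma(1):
  phi_hat_1 = gamma(1) / gamma(0) = 4.4655 / 6.2107 = 0.7190.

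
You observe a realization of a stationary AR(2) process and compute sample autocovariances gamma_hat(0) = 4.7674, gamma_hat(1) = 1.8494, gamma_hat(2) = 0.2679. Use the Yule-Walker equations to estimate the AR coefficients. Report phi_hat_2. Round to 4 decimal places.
\hat\phi_{2} = -0.1110

The Yule-Walker equations for an AR(p) process read, in matrix form,
  Gamma_p phi = r_p,   with   (Gamma_p)_{ij} = gamma(|i - j|),
                       (r_p)_i = gamma(i),   i,j = 1..p.
Substitute the sample gammas (Toeplitz matrix and right-hand side of size 2):
  Gamma_p = [[4.7674, 1.8494], [1.8494, 4.7674]]
  r_p     = [1.8494, 0.2679]
Written out:
  4.7674 phi_1 + 1.8494 phi_2 = 1.8494
  1.8494 phi_1 + 4.7674 phi_2 = 0.2679
Solve by Cramer's rule:
  det = gamma(0)^2 - gamma(1)^2 = (4.7674)^2 - (1.8494)^2 = 22.72810276 - 3.42028036 = 19.3078224
  phi_hat_1 = [gamma(1) gamma(0) - gamma(1) gamma(2)] / det = [(1.8494)(4.7674) - (1.8494)(0.2679)] / 19.3078224 = 8.3213753 / 19.3078224 = 0.431
  phi_hat_2 = [gamma(0) gamma(2) - gamma(1)^2] / det = [(4.7674)(0.2679) - (1.8494)^2] / 19.3078224 = -2.1430939 / 19.3078224 = -0.111
So phi_hat = [0.4310, -0.1110].
Therefore phi_hat_2 = -0.1110.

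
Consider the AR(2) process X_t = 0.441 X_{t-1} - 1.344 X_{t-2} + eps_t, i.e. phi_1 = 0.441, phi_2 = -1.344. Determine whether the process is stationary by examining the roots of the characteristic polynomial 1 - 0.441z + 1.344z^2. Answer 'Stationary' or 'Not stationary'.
\text{Not stationary}

The AR(p) characteristic polynomial is P(z) = 1 - 0.441z + 1.344z^2.
Stationarity requires all roots to lie outside the unit circle, i.e. |z| > 1 for every root.
Set 1 + (-0.441) z + (1.344) z^2 = 0, i.e. a z^2 + b z + c = 0 with a = 1.344, b = -0.441, c = 1.
Discriminant D = b^2 - 4ac = (-0.441)^2 - 4*(1.344)*1 = 0.194481 - (5.376) = -5.181519.
D < 0, so the roots are the complex-conjugate pair z = (-b +/- i sqrt(-D)) / (2a) = 0.1641 +/- 0.8468i.
For a conjugate pair |z|^2 = z * conj(z) = (product of roots) = c/a = 1/(1.344) = 0.744048, so |z| = sqrt(0.744048) = 0.8626 for both roots.
Moduli of all roots: 0.8626, 0.8626.
All moduli strictly greater than 1? No.
Verdict: Not stationary.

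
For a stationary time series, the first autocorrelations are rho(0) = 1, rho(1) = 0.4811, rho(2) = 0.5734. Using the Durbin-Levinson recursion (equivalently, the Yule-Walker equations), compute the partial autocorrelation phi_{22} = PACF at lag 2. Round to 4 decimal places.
\phi_{22} = 0.4449

The PACF at lag k is phi_{kk}, the last component of the solution
to the Yule-Walker system G_k phi = r_k where
  (G_k)_{ij} = rho(|i - j|), (r_k)_i = rho(i), i,j = 1..k.
Equivalently, Durbin-Levinson gives phi_{kk} iteratively:
  phi_{11} = rho(1)
  phi_{kk} = [rho(k) - sum_{j=1..k-1} phi_{k-1,j} rho(k-j)]
            / [1 - sum_{j=1..k-1} phi_{k-1,j} rho(j)],
  phi_{k,j} = phi_{k-1,j} - phi_{kk} phi_{k-1,k-j},  j = 1..k-1.
Step k = 1:
  phi_11 = rho(1) = 0.4811.
Step k = 2:
  phi_22 = [rho(2) - phi_11 rho(1)] / [1 - phi_11 rho(1)] = [0.5734 - (0.4811)(0.4811)] / [1 - (0.4811)(0.4811)]
         = 0.34194279 / 0.76854279 = 0.4449.
Therefore phi_{22} = 0.4449.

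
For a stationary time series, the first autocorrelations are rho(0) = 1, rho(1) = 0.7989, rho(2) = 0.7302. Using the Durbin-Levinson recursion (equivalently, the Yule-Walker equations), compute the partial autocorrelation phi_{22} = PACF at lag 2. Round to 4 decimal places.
\phi_{22} = 0.2542

The PACF at lag k is phi_{kk}, the last component of the solution
to the Yule-Walker system G_k phi = r_k where
  (G_k)_{ij} = rho(|i - j|), (r_k)_i = rho(i), i,j = 1..k.
Equivalently, Durbin-Levinson gives phi_{kk} iteratively:
  phi_{11} = rho(1)
  phi_{kk} = [rho(k) - sum_{j=1..k-1} phi_{k-1,j} rho(k-j)]
            / [1 - sum_{j=1..k-1} phi_{k-1,j} rho(j)],
  phi_{k,j} = phi_{k-1,j} - phi_{kk} phi_{k-1,k-j},  j = 1..k-1.
Step k = 1:
  phi_11 = rho(1) = 0.7989.
Step k = 2:
  phi_22 = [rho(2) - phi_11 rho(1)] / [1 - phi_11 rho(1)] = [0.7302 - (0.7989)(0.7989)] / [1 - (0.7989)(0.7989)]
         = 0.09195879 / 0.36175879 = 0.2542.
Therefore phi_{22} = 0.2542.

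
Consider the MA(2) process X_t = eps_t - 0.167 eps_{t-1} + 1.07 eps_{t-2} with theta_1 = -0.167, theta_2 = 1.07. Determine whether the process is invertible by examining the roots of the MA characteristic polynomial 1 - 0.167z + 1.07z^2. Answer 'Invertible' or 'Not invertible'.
\text{Not invertible}

The MA(q) characteristic polynomial is P(z) = 1 - 0.167z + 1.07z^2.
Invertibility requires all roots to lie outside the unit circle, i.e. |z| > 1 for every root.
Set 1 + (-0.167) z + (1.07) z^2 = 0, i.e. a z^2 + b z + c = 0 with a = 1.07, b = -0.167, c = 1.
Discriminant D = b^2 - 4ac = (-0.167)^2 - 4*(1.07)*1 = 0.027889 - (4.28) = -4.252111.
D < 0, so the roots are the complex-conjugate pair z = (-b +/- i sqrt(-D)) / (2a) = 0.078 +/- 0.9636i.
For a conjugate pair |z|^2 = z * conj(z) = (product of roots) = c/a = 1/(1.07) = 0.934579, so |z| = sqrt(0.934579) = 0.9667 for both roots.
Moduli of all roots: 0.9667, 0.9667.
All moduli strictly greater than 1? No.
Verdict: Not invertible.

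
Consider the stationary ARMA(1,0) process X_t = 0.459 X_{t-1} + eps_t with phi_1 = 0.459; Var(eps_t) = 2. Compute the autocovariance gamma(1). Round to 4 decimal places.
\gamma(1) = 1.1630

Multiply the model equation by X_{t-k} and take expectations. With theta_0 = psi_0 = 1 and psi_j the MA(infinity) weights, this gives
  gamma(k) - sum_i phi_i gamma(k-i) = c_k,
  c_k = sigma^2 * sum_{j=k..q} theta_j psi_{j-k}   (c_k = 0 for k > q),
using gamma(-m) = gamma(m).
Pure AR (q = 0): c_0 = sigma^2 = 2, c_k = 0 for k >= 1.
Equations for k = 0 and k = 1 (AR order 1):
  gamma(0) = phi_1 gamma(1) + c_0
  gamma(1) = phi_1 gamma(0) + c_1
Substituting the second into the first: gamma(0) (1 - phi_1^2) = c_0 + phi_1 c_1, so
  gamma(0) = c_0 / (1 - phi_1^2) = 2 / (1 - (0.459)^2) = 2 / 0.789319 = 2.53383.
  gamma(1) = phi_1 gamma(0) = (0.459)(2.53383) = 1.163028.
Therefore gamma(1) = 1.1630 (to 4 decimal places).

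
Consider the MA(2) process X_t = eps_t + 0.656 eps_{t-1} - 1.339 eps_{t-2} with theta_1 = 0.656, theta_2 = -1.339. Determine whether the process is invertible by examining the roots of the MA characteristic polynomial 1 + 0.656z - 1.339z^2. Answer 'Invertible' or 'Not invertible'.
\text{Not invertible}

The MA(q) characteristic polynomial is P(z) = 1 + 0.656z - 1.339z^2.
Invertibility requires all roots to lie outside the unit circle, i.e. |z| > 1 for every root.
Set 1 + (0.656) z + (-1.339) z^2 = 0, i.e. a z^2 + b z + c = 0 with a = -1.339, b = 0.656, c = 1.
Discriminant D = b^2 - 4ac = (0.656)^2 - 4*(-1.339)*1 = 0.430336 - (-5.356) = 5.786336.
D >= 0, so the roots are real: z = (-b +/- sqrt(D)) / (2a) = (-0.656 +/- 2.40548) / (-2.678).
  z_1 = (-0.656 + 2.40548) / (-2.678) = -0.6533,   |z_1| = 0.6533.
  z_2 = (-0.656 - 2.40548) / (-2.678) = 1.1432,   |z_2| = 1.1432.
Moduli of all roots: 0.6533, 1.1432.
All moduli strictly greater than 1? No.
Verdict: Not invertible.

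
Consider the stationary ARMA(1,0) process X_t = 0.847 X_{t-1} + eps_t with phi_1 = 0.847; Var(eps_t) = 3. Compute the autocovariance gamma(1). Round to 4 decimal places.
\gamma(1) = 8.9918

Multiply the model equation by X_{t-k} and take expectations. With theta_0 = psi_0 = 1 and psi_j the MA(infinity) weights, this gives
  gamma(k) - sum_i phi_i gamma(k-i) = c_k,
  c_k = sigma^2 * sum_{j=k..q} theta_j psi_{j-k}   (c_k = 0 for k > q),
using gamma(-m) = gamma(m).
Pure AR (q = 0): c_0 = sigma^2 = 3, c_k = 0 for k >= 1.
Equations for k = 0 and k = 1 (AR order 1):
  gamma(0) = phi_1 gamma(1) + c_0
  gamma(1) = phi_1 gamma(0) + c_1
Substituting the second into the first: gamma(0) (1 - phi_1^2) = c_0 + phi_1 c_1, so
  gamma(0) = c_0 / (1 - phi_1^2) = 3 / (1 - (0.847)^2) = 3 / 0.282591 = 10.616049.
  gamma(1) = phi_1 gamma(0) = (0.847)(10.616049) = 8.991794.
Therefore gamma(1) = 8.9918 (to 4 decimal places).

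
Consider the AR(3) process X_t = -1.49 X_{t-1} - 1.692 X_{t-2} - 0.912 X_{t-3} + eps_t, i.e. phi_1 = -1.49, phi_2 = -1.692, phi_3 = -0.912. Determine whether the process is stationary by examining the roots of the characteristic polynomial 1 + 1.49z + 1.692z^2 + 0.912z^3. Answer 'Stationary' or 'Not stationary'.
\text{Not stationary}

The AR(p) characteristic polynomial is P(z) = 1 + 1.49z + 1.692z^2 + 0.912z^3.
Stationarity requires all roots to lie outside the unit circle, i.e. |z| > 1 for every root.
Degree 3: look for a simple real root z0 first, then factor out (1 - z/z0) and solve the remaining quadratic.
Testing z0 = -1.25: P(-1.25) = 1 + (1.49)(-1.25) + (1.692)(-1.25)^2 + (0.912)(-1.25)^3
  = 1 + (-1.8625) + (2.64375) + (-1.78125) = 0.  So z_0 = -1.25 is a root, |z_0| = 1.25.
Divide out the factor (1 + 0.8 z) = (1 - z/z0) (since 1/z0 = -0.8):
  P(z) = (1 + 0.8 z)(1 + (0.69) z + (1.14) z^2)
  [check: z-coef 0.69 - (-0.8) = 1.49; z^2-coef 1.14 - (-0.8)(0.69) = 1.692; z^3-coef -(-0.8)(1.14) = 0.912.]
Remaining roots from the quadratic factor 1 + (0.69) z + (1.14) z^2:
  Set 1 + (0.69) z + (1.14) z^2 = 0, i.e. a z^2 + b z + c = 0 with a = 1.14, b = 0.69, c = 1.
  Discriminant D = b^2 - 4ac = (0.69)^2 - 4*(1.14)*1 = 0.4761 - (4.56) = -4.0839.
  D < 0, so the roots are the complex-conjugate pair z = (-b +/- i sqrt(-D)) / (2a) = -0.3026 +/- 0.8863i.
  For a conjugate pair |z|^2 = z * conj(z) = (product of roots) = c/a = 1/(1.14) = 0.877193, so |z| = sqrt(0.877193) = 0.9366 for both roots.
Moduli of all roots: 1.2500, 0.9366, 0.9366.
All moduli strictly greater than 1? No.
Verdict: Not stationary.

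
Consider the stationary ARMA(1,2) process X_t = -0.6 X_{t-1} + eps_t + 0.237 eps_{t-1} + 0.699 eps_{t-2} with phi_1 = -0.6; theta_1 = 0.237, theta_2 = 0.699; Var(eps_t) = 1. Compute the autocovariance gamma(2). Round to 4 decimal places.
\gamma(2) = 1.5893

Multiply the model equation by X_{t-k} and take expectations. With theta_0 = psi_0 = 1 and psi_j the MA(infinity) weights, this gives
  gamma(k) - sum_i phi_i gamma(k-i) = c_k,
  c_k = sigma^2 * sum_{j=k..q} theta_j psi_{j-k}   (c_k = 0 for k > q),
using gamma(-m) = gamma(m).
psi-weights needed (psi_j = theta_j + sum_i phi_i psi_{j-i}):
  psi_1 = theta_1 + phi_1 = 0.237 + (-0.6) = -0.363
  psi_2 = theta_2 + phi_1 psi_1 = 0.699 + (-0.6)(-0.363) = 0.9168
Right-hand sides:
  c_0 = sigma^2 (1 + theta_1 psi_1 + theta_2 psi_2) = 1 * (1 + (0.237)(-0.363) + (0.699)(0.9168)) = 1 * 1.554812 = 1.554812
  c_1 = sigma^2 (theta_1 + theta_2 psi_1) = 1 * (0.237 + (0.699)(-0.363)) = -0.016737
  c_2 = sigma^2 theta_2 = 1 * (0.699) = 0.699
Equations for k = 0 and k = 1 (AR order 1):
  gamma(0) = phi_1 gamma(1) + c_0
  gamma(1) = phi_1 gamma(0) + c_1
Substituting the second into the first: gamma(0) (1 - phi_1^2) = c_0 + phi_1 c_1, so
  gamma(0) = (c_0 + phi_1 c_1) / (1 - phi_1^2) = (1.554812 + (-0.6)(-0.016737)) / (1 - (-0.6)^2) = 1.564854 / 0.64 = 2.445085.
  gamma(1) = phi_1 gamma(0) + c_1 = (-0.6)(2.445085) + (-0.016737) = -1.483788.
For k = 2: gamma(2) = phi_1 gamma(1) + c_2
  = (-0.6)(-1.483788) + (0.699) = 1.589273.
Therefore gamma(2) = 1.5893 (to 4 decimal places).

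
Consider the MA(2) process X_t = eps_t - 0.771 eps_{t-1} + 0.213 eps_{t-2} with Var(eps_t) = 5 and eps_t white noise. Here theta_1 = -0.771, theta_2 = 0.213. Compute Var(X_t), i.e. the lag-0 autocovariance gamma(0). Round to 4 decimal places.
\gamma(0) = 8.1991

For an MA(q) process X_t = eps_t + sum_i theta_i eps_{t-i} with
Var(eps_t) = sigma^2, the variance is
  gamma(0) = sigma^2 * (1 + sum_i theta_i^2).
  sum_i theta_i^2 = (-0.771)^2 + (0.213)^2 = 0.594441 + 0.045369 = 0.63981.
  gamma(0) = 5 * (1 + 0.63981) = 5 * 1.63981 = 8.19905, which rounds to 8.1991.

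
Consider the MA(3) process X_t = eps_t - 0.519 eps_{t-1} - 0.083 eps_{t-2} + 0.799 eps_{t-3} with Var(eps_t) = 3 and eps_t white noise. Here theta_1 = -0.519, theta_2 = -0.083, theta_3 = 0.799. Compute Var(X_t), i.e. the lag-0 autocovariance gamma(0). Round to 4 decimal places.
\gamma(0) = 5.7440

For an MA(q) process X_t = eps_t + sum_i theta_i eps_{t-i} with
Var(eps_t) = sigma^2, the variance is
  gamma(0) = sigma^2 * (1 + sum_i theta_i^2).
  sum_i theta_i^2 = (-0.519)^2 + (-0.083)^2 + (0.799)^2 = 0.269361 + 0.006889 + 0.638401 = 0.914651.
  gamma(0) = 3 * (1 + 0.914651) = 3 * 1.914651 = 5.743953, which rounds to 5.7440.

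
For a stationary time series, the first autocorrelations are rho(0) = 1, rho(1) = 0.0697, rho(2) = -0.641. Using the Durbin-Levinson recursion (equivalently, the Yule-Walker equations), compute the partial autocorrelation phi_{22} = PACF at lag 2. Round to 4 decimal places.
\phi_{22} = -0.6490

The PACF at lag k is phi_{kk}, the last component of the solution
to the Yule-Walker system G_k phi = r_k where
  (G_k)_{ij} = rho(|i - j|), (r_k)_i = rho(i), i,j = 1..k.
Equivalently, Durbin-Levinson gives phi_{kk} iteratively:
  phi_{11} = rho(1)
  phi_{kk} = [rho(k) - sum_{j=1..k-1} phi_{k-1,j} rho(k-j)]
            / [1 - sum_{j=1..k-1} phi_{k-1,j} rho(j)],
  phi_{k,j} = phi_{k-1,j} - phi_{kk} phi_{k-1,k-j},  j = 1..k-1.
Step k = 1:
  phi_11 = rho(1) = 0.0697.
Step k = 2:
  phi_22 = [rho(2) - phi_11 rho(1)] / [1 - phi_11 rho(1)] = [-0.641 - (0.0697)(0.0697)] / [1 - (0.0697)(0.0697)]
         = -0.64585809 / 0.99514191 = -0.649.
Therefore phi_{22} = -0.6490.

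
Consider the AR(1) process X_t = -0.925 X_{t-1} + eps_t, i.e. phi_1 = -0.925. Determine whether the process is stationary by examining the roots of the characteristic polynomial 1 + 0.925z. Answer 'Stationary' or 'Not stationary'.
\text{Stationary}

The AR(p) characteristic polynomial is P(z) = 1 + 0.925z.
Stationarity requires all roots to lie outside the unit circle, i.e. |z| > 1 for every root.
This is linear in z: 1 + (0.925) z = 0  =>  z = -1/(0.925) = -1.081081,  |z| = 1.081081.
Moduli of all roots: 1.0811.
All moduli strictly greater than 1? Yes.
Verdict: Stationary.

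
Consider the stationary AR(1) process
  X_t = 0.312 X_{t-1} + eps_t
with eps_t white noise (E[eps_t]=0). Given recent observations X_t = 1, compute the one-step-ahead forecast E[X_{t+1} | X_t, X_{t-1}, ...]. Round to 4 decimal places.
E[X_{t+1} \mid \mathcal F_t] = 0.3120

For an AR(p) model X_t = c + sum_i phi_i X_{t-i} + eps_t, the
one-step-ahead conditional mean is
  E[X_{t+1} | X_t, ...] = c + sum_i phi_i X_{t+1-i}.
Substitute known values:
  E[X_{t+1} | ...] = (0.312) * (1)
                   = 0.3120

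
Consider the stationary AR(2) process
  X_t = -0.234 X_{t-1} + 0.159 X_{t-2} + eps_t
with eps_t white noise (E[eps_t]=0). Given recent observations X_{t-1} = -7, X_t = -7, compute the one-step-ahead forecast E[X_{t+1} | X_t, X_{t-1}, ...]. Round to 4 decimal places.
E[X_{t+1} \mid \mathcal F_t] = 0.5250

For an AR(p) model X_t = c + sum_i phi_i X_{t-i} + eps_t, the
one-step-ahead conditional mean is
  E[X_{t+1} | X_t, ...] = c + sum_i phi_i X_{t+1-i}.
Substitute known values:
  E[X_{t+1} | ...] = (-0.234) * (-7) + (0.159) * (-7)
                   = 0.5250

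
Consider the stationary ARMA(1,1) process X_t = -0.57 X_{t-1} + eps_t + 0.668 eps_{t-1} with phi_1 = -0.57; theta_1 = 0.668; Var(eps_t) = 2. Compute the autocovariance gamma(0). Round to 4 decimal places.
\gamma(0) = 2.0285

Multiply the model equation by X_{t-k} and take expectations. With theta_0 = psi_0 = 1 and psi_j the MA(infinity) weights, this gives
  gamma(k) - sum_i phi_i gamma(k-i) = c_k,
  c_k = sigma^2 * sum_{j=k..q} theta_j psi_{j-k}   (c_k = 0 for k > q),
using gamma(-m) = gamma(m).
psi-weights needed (psi_j = theta_j + sum_i phi_i psi_{j-i}):
  psi_1 = theta_1 + phi_1 = 0.668 + (-0.57) = 0.098
Right-hand sides:
  c_0 = sigma^2 (1 + theta_1 psi_1) = 2 * (1 + (0.668)(0.098)) = 2 * 1.065464 = 2.130928
  c_1 = sigma^2 theta_1 = 2 * (0.668) = 1.336
  c_2 = 0
Equations for k = 0 and k = 1 (AR order 1):
  gamma(0) = phi_1 gamma(1) + c_0
  gamma(1) = phi_1 gamma(0) + c_1
Substituting the second into the first: gamma(0) (1 - phi_1^2) = c_0 + phi_1 c_1, so
  gamma(0) = (c_0 + phi_1 c_1) / (1 - phi_1^2) = (2.130928 + (-0.57)(1.336)) / (1 - (-0.57)^2) = 1.369408 / 0.6751 = 2.028452.
Therefore gamma(0) = 2.0285 (to 4 decimal places).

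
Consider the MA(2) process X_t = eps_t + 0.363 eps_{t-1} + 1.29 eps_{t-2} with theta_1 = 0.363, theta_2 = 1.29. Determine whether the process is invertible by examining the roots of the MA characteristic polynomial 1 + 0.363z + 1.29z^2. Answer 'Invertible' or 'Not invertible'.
\text{Not invertible}

The MA(q) characteristic polynomial is P(z) = 1 + 0.363z + 1.29z^2.
Invertibility requires all roots to lie outside the unit circle, i.e. |z| > 1 for every root.
Set 1 + (0.363) z + (1.29) z^2 = 0, i.e. a z^2 + b z + c = 0 with a = 1.29, b = 0.363, c = 1.
Discriminant D = b^2 - 4ac = (0.363)^2 - 4*(1.29)*1 = 0.131769 - (5.16) = -5.028231.
D < 0, so the roots are the complex-conjugate pair z = (-b +/- i sqrt(-D)) / (2a) = -0.1407 +/- 0.8691i.
For a conjugate pair |z|^2 = z * conj(z) = (product of roots) = c/a = 1/(1.29) = 0.775194, so |z| = sqrt(0.775194) = 0.8805 for both roots.
Moduli of all roots: 0.8805, 0.8805.
All moduli strictly greater than 1? No.
Verdict: Not invertible.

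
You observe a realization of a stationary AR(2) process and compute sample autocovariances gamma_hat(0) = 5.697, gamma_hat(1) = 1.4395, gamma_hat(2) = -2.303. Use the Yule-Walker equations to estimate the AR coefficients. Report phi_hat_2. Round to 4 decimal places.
\hat\phi_{2} = -0.5000

The Yule-Walker equations for an AR(p) process read, in matrix form,
  Gamma_p phi = r_p,   with   (Gamma_p)_{ij} = gamma(|i - j|),
                       (r_p)_i = gamma(i),   i,j = 1..p.
Substitute the sample gammas (Toeplitz matrix and right-hand side of size 2):
  Gamma_p = [[5.697, 1.4395], [1.4395, 5.697]]
  r_p     = [1.4395, -2.303]
Written out:
  5.697 phi_1 + 1.4395 phi_2 = 1.4395
  1.4395 phi_1 + 5.697 phi_2 = -2.303
Solve by Cramer's rule:
  det = gamma(0)^2 - gamma(1)^2 = (5.697)^2 - (1.4395)^2 = 32.455809 - 2.07216025 = 30.38364875
  phi_hat_1 = [gamma(1) gamma(0) - gamma(1) gamma(2)] / det = [(1.4395)(5.697) - (1.4395)(-2.303)] / 30.38364875 = 11.516 / 30.38364875 = 0.379
  phi_hat_2 = [gamma(0) gamma(2) - gamma(1)^2] / det = [(5.697)(-2.303) - (1.4395)^2] / 30.38364875 = -15.19235125 / 30.38364875 = -0.5
So phi_hat = [0.3790, -0.5000].
Therefore phi_hat_2 = -0.5000.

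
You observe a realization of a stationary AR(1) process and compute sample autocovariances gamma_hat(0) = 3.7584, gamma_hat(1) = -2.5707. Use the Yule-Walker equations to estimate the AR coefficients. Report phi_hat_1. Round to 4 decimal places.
\hat\phi_{1} = -0.6840

The Yule-Walker equations for an AR(p) process read, in matrix form,
  Gamma_p phi = r_p,   with   (Gamma_p)_{ij} = gamma(|i - j|),
                       (r_p)_i = gamma(i),   i,j = 1..p.
Substitute the sample gammas (Toeplitz matrix and right-hand side of size 1):
  Gamma_p = [[3.7584]]
  r_p     = [-2.5707]
With p = 1 this is the single equation gamma(0) phi_1 = gamma(1):
  phi_hat_1 = gamma(1) / gamma(0) = -2.5707 / 3.7584 = -0.6840.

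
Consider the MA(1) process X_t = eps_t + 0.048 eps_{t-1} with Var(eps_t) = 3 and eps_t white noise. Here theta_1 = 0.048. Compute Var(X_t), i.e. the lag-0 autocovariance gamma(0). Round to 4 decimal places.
\gamma(0) = 3.0069

For an MA(q) process X_t = eps_t + sum_i theta_i eps_{t-i} with
Var(eps_t) = sigma^2, the variance is
  gamma(0) = sigma^2 * (1 + sum_i theta_i^2).
  sum_i theta_i^2 = (0.048)^2 = 0.002304.
  gamma(0) = 3 * (1 + 0.002304) = 3 * 1.002304 = 3.006912, which rounds to 3.0069.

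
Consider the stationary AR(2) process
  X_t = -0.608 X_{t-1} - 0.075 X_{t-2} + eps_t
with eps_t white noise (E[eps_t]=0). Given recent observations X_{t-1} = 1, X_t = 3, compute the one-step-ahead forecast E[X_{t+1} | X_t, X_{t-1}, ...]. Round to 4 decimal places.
E[X_{t+1} \mid \mathcal F_t] = -1.8990

For an AR(p) model X_t = c + sum_i phi_i X_{t-i} + eps_t, the
one-step-ahead conditional mean is
  E[X_{t+1} | X_t, ...] = c + sum_i phi_i X_{t+1-i}.
Substitute known values:
  E[X_{t+1} | ...] = (-0.608) * (3) + (-0.075) * (1)
                   = -1.8990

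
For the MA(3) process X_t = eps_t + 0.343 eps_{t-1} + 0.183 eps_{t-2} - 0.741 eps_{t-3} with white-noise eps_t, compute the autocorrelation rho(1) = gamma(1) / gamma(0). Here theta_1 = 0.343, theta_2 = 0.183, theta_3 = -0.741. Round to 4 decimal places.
\rho(1) = 0.1589

For an MA(q) process with theta_0 = 1, the autocovariance is
  gamma(k) = sigma^2 * sum_{i=0..q-k} theta_i * theta_{i+k},
and rho(k) = gamma(k) / gamma(0). Sigma^2 cancels.
  numerator   = (1)*(0.343) + (0.343)*(0.183) + (0.183)*(-0.741) = 0.270166.
  denominator = (1)^2 + (0.343)^2 + (0.183)^2 + (-0.741)^2 = 1.700219.
  rho(1) = 0.270166 / 1.700219 = 0.1589.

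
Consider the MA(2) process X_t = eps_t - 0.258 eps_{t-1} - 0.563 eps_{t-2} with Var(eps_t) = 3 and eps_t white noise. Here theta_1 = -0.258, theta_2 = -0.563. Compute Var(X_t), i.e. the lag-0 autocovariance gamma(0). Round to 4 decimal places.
\gamma(0) = 4.1506

For an MA(q) process X_t = eps_t + sum_i theta_i eps_{t-i} with
Var(eps_t) = sigma^2, the variance is
  gamma(0) = sigma^2 * (1 + sum_i theta_i^2).
  sum_i theta_i^2 = (-0.258)^2 + (-0.563)^2 = 0.066564 + 0.316969 = 0.383533.
  gamma(0) = 3 * (1 + 0.383533) = 3 * 1.383533 = 4.150599, which rounds to 4.1506.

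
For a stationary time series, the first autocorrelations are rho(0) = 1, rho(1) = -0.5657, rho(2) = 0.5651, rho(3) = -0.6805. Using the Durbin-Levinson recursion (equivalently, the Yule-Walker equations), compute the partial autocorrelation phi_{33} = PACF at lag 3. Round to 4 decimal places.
\phi_{33} = -0.4600

The PACF at lag k is phi_{kk}, the last component of the solution
to the Yule-Walker system G_k phi = r_k where
  (G_k)_{ij} = rho(|i - j|), (r_k)_i = rho(i), i,j = 1..k.
Equivalently, Durbin-Levinson gives phi_{kk} iteratively:
  phi_{11} = rho(1)
  phi_{kk} = [rho(k) - sum_{j=1..k-1} phi_{k-1,j} rho(k-j)]
            / [1 - sum_{j=1..k-1} phi_{k-1,j} rho(j)],
  phi_{k,j} = phi_{k-1,j} - phi_{kk} phi_{k-1,k-j},  j = 1..k-1.
Step k = 1:
  phi_11 = rho(1) = -0.5657.
Step k = 2:
  phi_22 = [rho(2) - phi_11 rho(1)] / [1 - phi_11 rho(1)] = [0.5651 - (-0.5657)(-0.5657)] / [1 - (-0.5657)(-0.5657)]
         = 0.24508351 / 0.67998351 = 0.360426.
  Update: phi_21 = phi_11 - phi_22 phi_11 = -0.5657 - (0.360426)(-0.5657) = -0.361807.
Step k = 3:
  phi_33 = [rho(3) - phi_21 rho(2) - phi_22 rho(1)] / [1 - phi_21 rho(1) - phi_22 rho(2)]
    numerator   = -0.6805 - (-0.361807)(0.5651) - (0.360426)(-0.5657) = -0.27214995
    denominator = 1 - (-0.361807)(-0.5657) - (0.360426)(0.5651) = 0.59164912
  phi_33 = -0.27214995 / 0.59164912 = -0.46.
Therefore phi_{33} = -0.4600.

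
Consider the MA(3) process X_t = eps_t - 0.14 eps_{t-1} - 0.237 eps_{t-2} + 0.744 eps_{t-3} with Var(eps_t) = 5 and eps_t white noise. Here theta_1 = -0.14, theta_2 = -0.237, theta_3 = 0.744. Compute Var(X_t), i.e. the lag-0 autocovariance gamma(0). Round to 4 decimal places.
\gamma(0) = 8.1465

For an MA(q) process X_t = eps_t + sum_i theta_i eps_{t-i} with
Var(eps_t) = sigma^2, the variance is
  gamma(0) = sigma^2 * (1 + sum_i theta_i^2).
  sum_i theta_i^2 = (-0.14)^2 + (-0.237)^2 + (0.744)^2 = 0.0196 + 0.056169 + 0.553536 = 0.629305.
  gamma(0) = 5 * (1 + 0.629305) = 5 * 1.629305 = 8.146525, which rounds to 8.1465.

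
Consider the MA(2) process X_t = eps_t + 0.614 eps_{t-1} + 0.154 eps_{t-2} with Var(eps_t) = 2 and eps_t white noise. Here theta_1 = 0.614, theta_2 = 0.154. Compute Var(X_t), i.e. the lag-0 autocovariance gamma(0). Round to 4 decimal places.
\gamma(0) = 2.8014

For an MA(q) process X_t = eps_t + sum_i theta_i eps_{t-i} with
Var(eps_t) = sigma^2, the variance is
  gamma(0) = sigma^2 * (1 + sum_i theta_i^2).
  sum_i theta_i^2 = (0.614)^2 + (0.154)^2 = 0.376996 + 0.023716 = 0.400712.
  gamma(0) = 2 * (1 + 0.400712) = 2 * 1.400712 = 2.801424, which rounds to 2.8014.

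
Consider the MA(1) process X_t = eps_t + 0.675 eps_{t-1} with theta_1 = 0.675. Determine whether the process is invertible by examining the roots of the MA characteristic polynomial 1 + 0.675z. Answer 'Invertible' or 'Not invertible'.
\text{Invertible}

The MA(q) characteristic polynomial is P(z) = 1 + 0.675z.
Invertibility requires all roots to lie outside the unit circle, i.e. |z| > 1 for every root.
This is linear in z: 1 + (0.675) z = 0  =>  z = -1/(0.675) = -1.481481,  |z| = 1.481481.
Moduli of all roots: 1.4815.
All moduli strictly greater than 1? Yes.
Verdict: Invertible.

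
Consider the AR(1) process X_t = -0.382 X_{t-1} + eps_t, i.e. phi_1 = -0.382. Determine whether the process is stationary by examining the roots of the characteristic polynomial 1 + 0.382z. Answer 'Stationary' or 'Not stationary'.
\text{Stationary}

The AR(p) characteristic polynomial is P(z) = 1 + 0.382z.
Stationarity requires all roots to lie outside the unit circle, i.e. |z| > 1 for every root.
This is linear in z: 1 + (0.382) z = 0  =>  z = -1/(0.382) = -2.617801,  |z| = 2.617801.
Moduli of all roots: 2.6178.
All moduli strictly greater than 1? Yes.
Verdict: Stationary.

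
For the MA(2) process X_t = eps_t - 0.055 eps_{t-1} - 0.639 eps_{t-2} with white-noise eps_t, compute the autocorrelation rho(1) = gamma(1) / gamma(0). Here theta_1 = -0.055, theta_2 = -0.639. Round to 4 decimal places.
\rho(1) = -0.0141

For an MA(q) process with theta_0 = 1, the autocovariance is
  gamma(k) = sigma^2 * sum_{i=0..q-k} theta_i * theta_{i+k},
and rho(k) = gamma(k) / gamma(0). Sigma^2 cancels.
  numerator   = (1)*(-0.055) + (-0.055)*(-0.639) = -0.019855.
  denominator = (1)^2 + (-0.055)^2 + (-0.639)^2 = 1.411346.
  rho(1) = -0.019855 / 1.411346 = -0.0141.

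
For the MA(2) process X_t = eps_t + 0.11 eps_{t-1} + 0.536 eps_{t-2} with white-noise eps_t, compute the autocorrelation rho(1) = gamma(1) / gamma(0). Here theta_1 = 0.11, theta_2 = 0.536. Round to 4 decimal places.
\rho(1) = 0.1300

For an MA(q) process with theta_0 = 1, the autocovariance is
  gamma(k) = sigma^2 * sum_{i=0..q-k} theta_i * theta_{i+k},
and rho(k) = gamma(k) / gamma(0). Sigma^2 cancels.
  numerator   = (1)*(0.11) + (0.11)*(0.536) = 0.16896.
  denominator = (1)^2 + (0.11)^2 + (0.536)^2 = 1.299396.
  rho(1) = 0.16896 / 1.299396 = 0.1300.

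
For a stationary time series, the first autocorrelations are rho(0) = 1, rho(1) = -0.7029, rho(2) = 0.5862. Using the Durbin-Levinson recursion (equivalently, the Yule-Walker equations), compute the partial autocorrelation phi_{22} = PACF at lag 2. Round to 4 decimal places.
\phi_{22} = 0.1821

The PACF at lag k is phi_{kk}, the last component of the solution
to the Yule-Walker system G_k phi = r_k where
  (G_k)_{ij} = rho(|i - j|), (r_k)_i = rho(i), i,j = 1..k.
Equivalently, Durbin-Levinson gives phi_{kk} iteratively:
  phi_{11} = rho(1)
  phi_{kk} = [rho(k) - sum_{j=1..k-1} phi_{k-1,j} rho(k-j)]
            / [1 - sum_{j=1..k-1} phi_{k-1,j} rho(j)],
  phi_{k,j} = phi_{k-1,j} - phi_{kk} phi_{k-1,k-j},  j = 1..k-1.
Step k = 1:
  phi_11 = rho(1) = -0.7029.
Step k = 2:
  phi_22 = [rho(2) - phi_11 rho(1)] / [1 - phi_11 rho(1)] = [0.5862 - (-0.7029)(-0.7029)] / [1 - (-0.7029)(-0.7029)]
         = 0.09213159 / 0.50593159 = 0.1821.
Therefore phi_{22} = 0.1821.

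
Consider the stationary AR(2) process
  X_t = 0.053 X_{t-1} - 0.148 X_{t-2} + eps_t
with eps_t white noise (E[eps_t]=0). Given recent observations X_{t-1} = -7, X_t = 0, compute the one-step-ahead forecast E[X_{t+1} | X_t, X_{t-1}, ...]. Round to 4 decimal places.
E[X_{t+1} \mid \mathcal F_t] = 1.0360

For an AR(p) model X_t = c + sum_i phi_i X_{t-i} + eps_t, the
one-step-ahead conditional mean is
  E[X_{t+1} | X_t, ...] = c + sum_i phi_i X_{t+1-i}.
Substitute known values:
  E[X_{t+1} | ...] = (0.053) * (0) + (-0.148) * (-7)
                   = 1.0360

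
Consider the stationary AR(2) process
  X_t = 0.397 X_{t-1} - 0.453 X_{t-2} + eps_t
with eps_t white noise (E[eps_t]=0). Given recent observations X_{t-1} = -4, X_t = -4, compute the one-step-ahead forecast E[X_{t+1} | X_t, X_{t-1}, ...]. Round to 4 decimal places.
E[X_{t+1} \mid \mathcal F_t] = 0.2240

For an AR(p) model X_t = c + sum_i phi_i X_{t-i} + eps_t, the
one-step-ahead conditional mean is
  E[X_{t+1} | X_t, ...] = c + sum_i phi_i X_{t+1-i}.
Substitute known values:
  E[X_{t+1} | ...] = (0.397) * (-4) + (-0.453) * (-4)
                   = 0.2240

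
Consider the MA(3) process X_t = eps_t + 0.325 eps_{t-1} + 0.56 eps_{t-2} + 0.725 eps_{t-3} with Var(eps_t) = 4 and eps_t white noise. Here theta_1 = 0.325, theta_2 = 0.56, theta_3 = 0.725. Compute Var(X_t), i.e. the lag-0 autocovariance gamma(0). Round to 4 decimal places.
\gamma(0) = 7.7794

For an MA(q) process X_t = eps_t + sum_i theta_i eps_{t-i} with
Var(eps_t) = sigma^2, the variance is
  gamma(0) = sigma^2 * (1 + sum_i theta_i^2).
  sum_i theta_i^2 = (0.325)^2 + (0.56)^2 + (0.725)^2 = 0.105625 + 0.3136 + 0.525625 = 0.94485.
  gamma(0) = 4 * (1 + 0.94485) = 4 * 1.94485 = 7.7794.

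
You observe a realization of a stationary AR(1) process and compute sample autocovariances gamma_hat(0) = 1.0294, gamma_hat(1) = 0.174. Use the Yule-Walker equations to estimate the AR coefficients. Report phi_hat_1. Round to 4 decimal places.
\hat\phi_{1} = 0.1690

The Yule-Walker equations for an AR(p) process read, in matrix form,
  Gamma_p phi = r_p,   with   (Gamma_p)_{ij} = gamma(|i - j|),
                       (r_p)_i = gamma(i),   i,j = 1..p.
Substitute the sample gammas (Toeplitz matrix and right-hand side of size 1):
  Gamma_p = [[1.0294]]
  r_p     = [0.174]
With p = 1 this is the single equation gamma(0) phi_1 = gamma(1):
  phi_hat_1 = gamma(1) / gamma(0) = 0.174 / 1.0294 = 0.1690.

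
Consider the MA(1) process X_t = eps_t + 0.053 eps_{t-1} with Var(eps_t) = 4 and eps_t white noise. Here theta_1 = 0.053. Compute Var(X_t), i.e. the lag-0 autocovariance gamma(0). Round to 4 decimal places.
\gamma(0) = 4.0112

For an MA(q) process X_t = eps_t + sum_i theta_i eps_{t-i} with
Var(eps_t) = sigma^2, the variance is
  gamma(0) = sigma^2 * (1 + sum_i theta_i^2).
  sum_i theta_i^2 = (0.053)^2 = 0.002809.
  gamma(0) = 4 * (1 + 0.002809) = 4 * 1.002809 = 4.011236, which rounds to 4.0112.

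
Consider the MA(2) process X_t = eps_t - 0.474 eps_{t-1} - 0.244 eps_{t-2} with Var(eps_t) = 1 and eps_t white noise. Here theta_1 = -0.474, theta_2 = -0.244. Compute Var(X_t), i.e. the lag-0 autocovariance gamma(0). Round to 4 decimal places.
\gamma(0) = 1.2842

For an MA(q) process X_t = eps_t + sum_i theta_i eps_{t-i} with
Var(eps_t) = sigma^2, the variance is
  gamma(0) = sigma^2 * (1 + sum_i theta_i^2).
  sum_i theta_i^2 = (-0.474)^2 + (-0.244)^2 = 0.224676 + 0.059536 = 0.284212.
  gamma(0) = 1 * (1 + 0.284212) = 1 * 1.284212 = 1.284212, which rounds to 1.2842.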